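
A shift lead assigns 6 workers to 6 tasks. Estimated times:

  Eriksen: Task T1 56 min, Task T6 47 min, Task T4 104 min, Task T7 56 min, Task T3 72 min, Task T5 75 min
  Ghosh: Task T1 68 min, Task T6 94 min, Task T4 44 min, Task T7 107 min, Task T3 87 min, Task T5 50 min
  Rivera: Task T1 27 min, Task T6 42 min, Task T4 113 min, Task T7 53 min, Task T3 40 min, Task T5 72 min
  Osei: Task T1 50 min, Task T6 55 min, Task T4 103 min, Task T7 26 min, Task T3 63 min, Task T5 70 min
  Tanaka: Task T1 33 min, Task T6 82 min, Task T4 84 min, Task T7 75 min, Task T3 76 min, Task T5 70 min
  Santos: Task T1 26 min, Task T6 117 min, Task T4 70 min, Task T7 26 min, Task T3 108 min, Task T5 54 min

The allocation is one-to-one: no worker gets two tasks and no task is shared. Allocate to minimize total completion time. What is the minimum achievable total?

Minimum total: 244 min

Optimal: Eriksen→Task T6 (47 min), Ghosh→Task T4 (44 min), Rivera→Task T3 (40 min), Osei→Task T7 (26 min), Tanaka→Task T1 (33 min), Santos→Task T5 (54 min) — total 47+44+40+26+33+54 = 244 min.
Next-best assignment: Eriksen→Task T6, Ghosh→Task T4, Rivera→Task T3, Osei→Task T7, Tanaka→Task T5, Santos→Task T1 = 253 min.
Swapping Rivera↔Ghosh (Rivera→Task T4 113 min, Ghosh→Task T3 87 min) adds 116.
Every other assignment is strictly worse.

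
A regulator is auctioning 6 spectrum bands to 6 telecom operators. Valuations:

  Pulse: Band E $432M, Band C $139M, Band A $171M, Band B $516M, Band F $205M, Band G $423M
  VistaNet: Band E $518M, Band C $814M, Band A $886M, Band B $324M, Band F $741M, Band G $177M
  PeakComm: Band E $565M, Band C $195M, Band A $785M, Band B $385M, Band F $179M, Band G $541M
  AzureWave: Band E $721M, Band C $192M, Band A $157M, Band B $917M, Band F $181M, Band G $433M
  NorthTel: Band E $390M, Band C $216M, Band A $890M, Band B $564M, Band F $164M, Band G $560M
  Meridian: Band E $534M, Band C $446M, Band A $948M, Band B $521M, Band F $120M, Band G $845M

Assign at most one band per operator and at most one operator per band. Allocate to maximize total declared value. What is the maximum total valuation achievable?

Maximum total: $4236M

Optimal: Pulse→Band F ($205M), VistaNet→Band C ($814M), PeakComm→Band E ($565M), AzureWave→Band B ($917M), NorthTel→Band A ($890M), Meridian→Band G ($845M) — total 205+814+565+917+890+845 = $4236M.
Column-greedy (each band in turn goes to its best remaining operator) gives $3793M, worse by 443.
Next-best assignment: Pulse→Band C, VistaNet→Band F, PeakComm→Band E, AzureWave→Band B, NorthTel→Band A, Meridian→Band G = $4097M.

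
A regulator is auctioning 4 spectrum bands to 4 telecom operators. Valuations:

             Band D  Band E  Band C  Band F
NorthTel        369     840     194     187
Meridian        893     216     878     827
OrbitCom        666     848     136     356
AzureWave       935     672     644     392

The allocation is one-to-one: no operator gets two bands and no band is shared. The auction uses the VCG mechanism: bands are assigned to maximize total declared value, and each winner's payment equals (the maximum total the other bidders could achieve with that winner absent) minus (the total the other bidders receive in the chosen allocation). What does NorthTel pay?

NorthTel pays $492M.

Efficient allocation: NorthTel→Band E ($840M), Meridian→Band C ($878M), OrbitCom→Band F ($356M), AzureWave→Band D ($935M); total welfare W = $3009M.
NorthTel receives Band E at value $840M, so the others get W − 840 = $2169M.
Without NorthTel: best allocation of the remaining 3 bidders over all 4 bands is Meridian→Band C ($878M), OrbitCom→Band E ($848M), AzureWave→Band D ($935M), total $2661M.
VCG payment = (others' best without NorthTel) − (others' welfare with NorthTel) = 2661 − 2169 = $492M.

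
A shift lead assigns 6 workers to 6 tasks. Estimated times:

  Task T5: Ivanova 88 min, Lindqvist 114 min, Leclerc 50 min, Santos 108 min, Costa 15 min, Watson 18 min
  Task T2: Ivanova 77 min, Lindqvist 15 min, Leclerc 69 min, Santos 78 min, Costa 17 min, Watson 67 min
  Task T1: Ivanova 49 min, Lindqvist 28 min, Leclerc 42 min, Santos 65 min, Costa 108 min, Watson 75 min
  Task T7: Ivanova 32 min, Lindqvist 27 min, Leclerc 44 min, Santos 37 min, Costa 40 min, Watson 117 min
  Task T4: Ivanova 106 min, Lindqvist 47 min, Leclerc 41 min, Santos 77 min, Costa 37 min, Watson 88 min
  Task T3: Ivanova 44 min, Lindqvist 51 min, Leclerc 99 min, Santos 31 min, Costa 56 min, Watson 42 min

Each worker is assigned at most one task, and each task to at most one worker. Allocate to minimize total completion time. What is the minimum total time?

This is the linear assignment problem.
Optimal: Ivanova→Task T7 (32 min), Lindqvist→Task T1 (28 min), Leclerc→Task T4 (41 min), Santos→Task T3 (31 min), Costa→Task T2 (17 min), Watson→Task T5 (18 min) — total 32+28+41+31+17+18 = 167 min.
Min-entry greedy (repeatedly take the single cheapest remaining cell) gives 209 min, worse by 42.
Next-best assignment: Ivanova→Task T7, Lindqvist→Task T2, Leclerc→Task T1, Santos→Task T3, Costa→Task T4, Watson→Task T5 = 175 min.
Swapping Ivanova↔Costa (Ivanova→Task T2 77 min, Costa→Task T7 40 min) adds 68.
Every other assignment is strictly worse.

Min total: 167 min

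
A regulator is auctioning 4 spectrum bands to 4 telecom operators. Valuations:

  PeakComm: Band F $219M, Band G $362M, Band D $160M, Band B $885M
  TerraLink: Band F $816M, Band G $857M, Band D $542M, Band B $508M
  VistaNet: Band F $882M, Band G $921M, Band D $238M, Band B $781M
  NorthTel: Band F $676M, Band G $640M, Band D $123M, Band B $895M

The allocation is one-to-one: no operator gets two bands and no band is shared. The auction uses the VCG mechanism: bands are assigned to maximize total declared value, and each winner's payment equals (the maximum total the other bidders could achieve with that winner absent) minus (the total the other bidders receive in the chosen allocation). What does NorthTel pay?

Efficient allocation: PeakComm→Band B ($885M), TerraLink→Band D ($542M), VistaNet→Band G ($921M), NorthTel→Band F ($676M); total welfare W = $3024M.
NorthTel receives Band F at value $676M, so the others get W − 676 = $2348M.
Without NorthTel: best allocation of the remaining 3 bidders over all 4 bands is PeakComm→Band B ($885M), TerraLink→Band G ($857M), VistaNet→Band F ($882M), total $2624M.
VCG payment = (others' best without NorthTel) − (others' welfare with NorthTel) = 2624 − 2348 = $276M.

NorthTel pays $276M.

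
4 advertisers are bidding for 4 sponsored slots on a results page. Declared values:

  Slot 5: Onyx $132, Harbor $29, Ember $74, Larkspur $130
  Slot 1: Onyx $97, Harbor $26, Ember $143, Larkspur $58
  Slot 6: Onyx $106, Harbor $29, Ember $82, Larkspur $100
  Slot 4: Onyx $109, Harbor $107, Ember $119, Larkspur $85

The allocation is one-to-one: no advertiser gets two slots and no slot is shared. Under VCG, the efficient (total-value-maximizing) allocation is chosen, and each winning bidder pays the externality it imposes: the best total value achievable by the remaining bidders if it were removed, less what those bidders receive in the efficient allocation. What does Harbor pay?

Harbor pays $3.

Efficient allocation: Onyx→Slot 6 ($106), Harbor→Slot 4 ($107), Ember→Slot 1 ($143), Larkspur→Slot 5 ($130); total welfare W = $486.
Harbor receives Slot 4 at value $107, so the others get W − 107 = $379.
Without Harbor: best allocation of the remaining 3 bidders over all 4 slots is Onyx→Slot 4 ($109), Ember→Slot 1 ($143), Larkspur→Slot 5 ($130), total $382.
VCG payment = (others' best without Harbor) − (others' welfare with Harbor) = 382 − 379 = $3.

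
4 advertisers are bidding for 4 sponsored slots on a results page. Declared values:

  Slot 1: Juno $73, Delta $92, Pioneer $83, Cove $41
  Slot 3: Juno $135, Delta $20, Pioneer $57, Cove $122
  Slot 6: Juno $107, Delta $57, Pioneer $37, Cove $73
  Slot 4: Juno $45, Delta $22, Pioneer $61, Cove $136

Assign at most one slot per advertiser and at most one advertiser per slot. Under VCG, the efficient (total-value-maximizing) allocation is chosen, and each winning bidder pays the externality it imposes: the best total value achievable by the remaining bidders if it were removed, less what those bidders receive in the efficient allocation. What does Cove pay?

Cove pays $13.

Efficient allocation: Juno→Slot 3 ($135), Delta→Slot 6 ($57), Pioneer→Slot 1 ($83), Cove→Slot 4 ($136); total welfare W = $411.
Cove receives Slot 4 at value $136, so the others get W − 136 = $275.
Without Cove: best allocation of the remaining 3 bidders over all 4 slots is Juno→Slot 3 ($135), Delta→Slot 1 ($92), Pioneer→Slot 4 ($61), total $288.
VCG payment = (others' best without Cove) − (others' welfare with Cove) = 288 − 275 = $13.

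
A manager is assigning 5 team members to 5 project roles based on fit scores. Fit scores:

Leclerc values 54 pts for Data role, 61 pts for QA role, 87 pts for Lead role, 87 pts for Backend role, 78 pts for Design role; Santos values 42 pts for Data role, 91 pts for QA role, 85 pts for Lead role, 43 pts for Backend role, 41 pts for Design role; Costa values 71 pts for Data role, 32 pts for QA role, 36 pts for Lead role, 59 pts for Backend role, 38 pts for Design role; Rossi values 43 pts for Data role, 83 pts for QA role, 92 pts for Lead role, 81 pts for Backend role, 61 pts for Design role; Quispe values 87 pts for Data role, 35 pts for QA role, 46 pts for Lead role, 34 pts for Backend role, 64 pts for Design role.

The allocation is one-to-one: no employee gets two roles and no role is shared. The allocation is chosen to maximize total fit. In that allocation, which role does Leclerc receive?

Treat this as an assignment problem: match each employee to one role.
Optimal: Leclerc→Design role (78 pts), Santos→QA role (91 pts), Costa→Backend role (59 pts), Rossi→Lead role (92 pts), Quispe→Data role (87 pts) — total 78+91+59+92+87 = 407 pts.
Max-entry greedy (repeatedly take the single best remaining cell) gives 395 pts, worse by 12.
Leclerc's own top role is Lead role (87 pts), but forcing Leclerc→Lead role and reassigning the rest optimally gives only 394 pts — worse by 13.

Leclerc receives Design role.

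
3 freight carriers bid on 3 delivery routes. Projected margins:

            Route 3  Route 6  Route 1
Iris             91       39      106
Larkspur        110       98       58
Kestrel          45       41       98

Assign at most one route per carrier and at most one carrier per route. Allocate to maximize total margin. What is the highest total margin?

Maximum total: $287k

Optimal: Iris→Route 3 ($91k), Larkspur→Route 6 ($98k), Kestrel→Route 1 ($98k) — total 91+98+98 = $287k.
Row-greedy (each carrier in turn takes its best remaining route) gives $257k, worse by 30.
Next-best assignment: Iris→Route 1, Larkspur→Route 3, Kestrel→Route 6 = $257k.
Swapping Iris↔Larkspur (Iris→Route 6 $39k, Larkspur→Route 3 $110k) loses 40.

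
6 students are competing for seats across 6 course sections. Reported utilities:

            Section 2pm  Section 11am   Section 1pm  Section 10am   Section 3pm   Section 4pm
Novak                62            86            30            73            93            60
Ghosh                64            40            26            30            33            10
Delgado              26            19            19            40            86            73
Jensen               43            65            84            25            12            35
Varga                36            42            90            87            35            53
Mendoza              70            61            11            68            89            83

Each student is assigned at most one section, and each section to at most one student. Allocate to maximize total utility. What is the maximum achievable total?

This is the linear assignment problem.
Optimal: Novak→Section 11am (86 points), Ghosh→Section 2pm (64 points), Delgado→Section 3pm (86 points), Jensen→Section 1pm (84 points), Varga→Section 10am (87 points), Mendoza→Section 4pm (83 points) — total 86+64+86+84+87+83 = 490 points.
Column-greedy (each section in turn goes to its best remaining student) gives 354 points, worse by 136.
Next-best assignment: Novak→Section 11am, Ghosh→Section 2pm, Delgado→Section 4pm, Jensen→Section 1pm, Varga→Section 10am, Mendoza→Section 3pm = 483 points.

Max total: 490 points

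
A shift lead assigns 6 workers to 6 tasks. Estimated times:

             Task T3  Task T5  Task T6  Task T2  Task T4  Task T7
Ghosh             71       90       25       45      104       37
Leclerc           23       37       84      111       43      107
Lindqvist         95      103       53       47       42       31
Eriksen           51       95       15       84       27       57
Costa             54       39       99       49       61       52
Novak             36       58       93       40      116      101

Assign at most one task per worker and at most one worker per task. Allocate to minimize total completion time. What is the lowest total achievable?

Min total: 185 min

This is a one-to-one assignment (minimum-cost bipartite matching).
Optimal: Ghosh→Task T6 (25 min), Leclerc→Task T3 (23 min), Lindqvist→Task T7 (31 min), Eriksen→Task T4 (27 min), Costa→Task T5 (39 min), Novak→Task T2 (40 min) — total 25+23+31+27+39+40 = 185 min.
Column-greedy (each task in turn goes to its cheapest remaining worker) gives 196 min, worse by 11.
No other one-to-one assignment undercuts 185 min.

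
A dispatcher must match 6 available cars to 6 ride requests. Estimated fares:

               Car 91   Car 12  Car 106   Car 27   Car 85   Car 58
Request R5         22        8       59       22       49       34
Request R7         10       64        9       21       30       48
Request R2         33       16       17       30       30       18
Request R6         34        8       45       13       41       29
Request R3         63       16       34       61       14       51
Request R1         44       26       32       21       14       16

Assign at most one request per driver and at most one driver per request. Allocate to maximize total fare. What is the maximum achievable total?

Treat this as an assignment problem: match each driver to one request.
Optimal: Car 91→Request R1 ($44), Car 12→Request R7 ($64), Car 106→Request R5 ($59), Car 27→Request R2 ($30), Car 85→Request R6 ($41), Car 58→Request R3 ($51) — total 44+64+59+30+41+51 = $289.

Maximum total: $289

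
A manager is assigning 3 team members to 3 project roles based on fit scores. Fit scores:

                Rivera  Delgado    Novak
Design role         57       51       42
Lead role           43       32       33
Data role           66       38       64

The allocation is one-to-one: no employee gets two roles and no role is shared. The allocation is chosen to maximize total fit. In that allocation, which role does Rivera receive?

Rivera receives Lead role.

Optimal: Rivera→Lead role (43 pts), Delgado→Design role (51 pts), Novak→Data role (64 pts) — total 43+51+64 = 158 pts.
Row-greedy (each employee in turn takes its best remaining role) gives 150 pts, worse by 8.
Next-best assignment: Rivera→Design role, Delgado→Lead role, Novak→Data role = 153 pts.
Checked against all permutations: 158 pts is optimal.
Rivera's own top role is Data role (66 pts), but forcing Rivera→Data role and reassigning the rest optimally gives only 150 pts — worse by 8.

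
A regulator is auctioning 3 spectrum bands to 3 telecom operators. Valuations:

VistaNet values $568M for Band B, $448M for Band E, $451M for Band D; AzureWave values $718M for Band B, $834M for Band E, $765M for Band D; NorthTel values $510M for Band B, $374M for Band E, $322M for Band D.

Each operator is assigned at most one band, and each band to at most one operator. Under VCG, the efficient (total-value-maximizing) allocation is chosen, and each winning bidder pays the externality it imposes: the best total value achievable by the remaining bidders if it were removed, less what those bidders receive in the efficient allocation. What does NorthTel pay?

Efficient allocation: VistaNet→Band D ($451M), AzureWave→Band E ($834M), NorthTel→Band B ($510M); total welfare W = $1795M.
NorthTel receives Band B at value $510M, so the others get W − 510 = $1285M.
Without NorthTel: best allocation of the remaining 2 bidders over all 3 bands is VistaNet→Band B ($568M), AzureWave→Band E ($834M), total $1402M.
VCG payment = (others' best without NorthTel) − (others' welfare with NorthTel) = 1402 − 1285 = $117M.

NorthTel pays $117M.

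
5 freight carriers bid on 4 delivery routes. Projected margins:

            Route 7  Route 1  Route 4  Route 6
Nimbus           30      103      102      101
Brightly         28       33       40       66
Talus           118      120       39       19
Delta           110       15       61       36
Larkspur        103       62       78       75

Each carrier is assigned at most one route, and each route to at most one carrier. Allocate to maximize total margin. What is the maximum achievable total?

Optimal: Delta→Route 7 ($110k), Talus→Route 1 ($120k), Larkspur→Route 4 ($78k), Nimbus→Route 6 ($101k) — total 110+120+78+101 = $409k.
Max-entry greedy (repeatedly take the single best remaining cell) gives $407k, worse by 2.
Swapping Larkspur↔Delta (Larkspur→Route 7 $103k, Delta→Route 4 $61k) loses 24.
Checked against all permutations: $409k is optimal.

Maximum total: $409k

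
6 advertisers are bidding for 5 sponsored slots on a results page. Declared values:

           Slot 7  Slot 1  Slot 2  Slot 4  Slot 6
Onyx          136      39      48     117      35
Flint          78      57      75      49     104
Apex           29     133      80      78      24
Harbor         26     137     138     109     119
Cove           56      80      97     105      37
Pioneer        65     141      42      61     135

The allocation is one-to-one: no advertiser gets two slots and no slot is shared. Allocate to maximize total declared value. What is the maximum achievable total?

This is a one-to-one assignment (maximum-weight bipartite matching).
Optimal: Onyx→Slot 7 ($136), Apex→Slot 1 ($133), Harbor→Slot 2 ($138), Cove→Slot 4 ($105), Pioneer→Slot 6 ($135) — total 136+133+138+105+135 = $647.
Max-entry greedy (repeatedly take the single best remaining cell) gives $624, worse by 23.
Next-best assignment: Onyx→Slot 7, Pioneer→Slot 1, Harbor→Slot 2, Cove→Slot 4, Flint→Slot 6 = $624.
Swapping Cove↔Onyx (Cove→Slot 7 $56, Onyx→Slot 4 $117) loses 68.

Max total: $647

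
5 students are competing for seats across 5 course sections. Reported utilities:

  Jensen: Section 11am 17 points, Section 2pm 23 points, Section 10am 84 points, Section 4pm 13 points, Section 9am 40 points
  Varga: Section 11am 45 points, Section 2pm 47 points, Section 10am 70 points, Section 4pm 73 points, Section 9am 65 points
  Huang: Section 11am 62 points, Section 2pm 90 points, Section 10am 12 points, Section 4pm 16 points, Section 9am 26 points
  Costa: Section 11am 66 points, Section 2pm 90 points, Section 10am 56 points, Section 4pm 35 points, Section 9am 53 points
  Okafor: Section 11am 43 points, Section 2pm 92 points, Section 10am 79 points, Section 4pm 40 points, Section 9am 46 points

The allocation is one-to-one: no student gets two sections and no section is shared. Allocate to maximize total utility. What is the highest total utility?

Optimal: Jensen→Section 10am (84 points), Varga→Section 4pm (73 points), Huang→Section 11am (62 points), Costa→Section 9am (53 points), Okafor→Section 2pm (92 points) — total 84+73+62+53+92 = 364 points.
Row-greedy (each student in turn takes its best remaining section) gives 359 points, worse by 5.

Max total: 364 points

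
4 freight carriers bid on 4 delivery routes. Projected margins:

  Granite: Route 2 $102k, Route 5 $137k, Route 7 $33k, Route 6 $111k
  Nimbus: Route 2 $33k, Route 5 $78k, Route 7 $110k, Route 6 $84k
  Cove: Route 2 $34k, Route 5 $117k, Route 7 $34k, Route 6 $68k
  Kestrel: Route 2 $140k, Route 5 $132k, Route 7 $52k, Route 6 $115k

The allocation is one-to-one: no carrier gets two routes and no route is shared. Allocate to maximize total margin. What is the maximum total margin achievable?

Max total: $478k

This is the linear assignment problem.
Optimal: Granite→Route 6 ($111k), Nimbus→Route 7 ($110k), Cove→Route 5 ($117k), Kestrel→Route 2 ($140k) — total 111+110+117+140 = $478k.
No other one-to-one assignment exceeds $478k.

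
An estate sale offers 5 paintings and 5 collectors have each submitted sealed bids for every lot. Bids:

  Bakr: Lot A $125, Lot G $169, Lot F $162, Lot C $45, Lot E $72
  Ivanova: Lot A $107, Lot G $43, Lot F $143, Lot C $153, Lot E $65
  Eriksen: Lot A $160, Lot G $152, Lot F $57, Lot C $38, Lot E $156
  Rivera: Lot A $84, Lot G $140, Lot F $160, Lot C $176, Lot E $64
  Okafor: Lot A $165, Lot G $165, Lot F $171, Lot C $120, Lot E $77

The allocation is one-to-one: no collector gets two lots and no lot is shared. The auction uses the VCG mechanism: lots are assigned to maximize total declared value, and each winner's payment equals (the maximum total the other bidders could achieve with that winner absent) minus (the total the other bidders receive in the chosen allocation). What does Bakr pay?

Bakr pays $4.

Efficient allocation: Bakr→Lot G ($169), Ivanova→Lot F ($143), Eriksen→Lot E ($156), Rivera→Lot C ($176), Okafor→Lot A ($165); total welfare W = $809.
Bakr receives Lot G at value $169, so the others get W − 169 = $640.
Without Bakr: best allocation of the remaining 4 bidders over all 5 lots is Ivanova→Lot F ($143), Eriksen→Lot A ($160), Rivera→Lot C ($176), Okafor→Lot G ($165), total $644.
VCG payment = (others' best without Bakr) − (others' welfare with Bakr) = 644 − 640 = $4.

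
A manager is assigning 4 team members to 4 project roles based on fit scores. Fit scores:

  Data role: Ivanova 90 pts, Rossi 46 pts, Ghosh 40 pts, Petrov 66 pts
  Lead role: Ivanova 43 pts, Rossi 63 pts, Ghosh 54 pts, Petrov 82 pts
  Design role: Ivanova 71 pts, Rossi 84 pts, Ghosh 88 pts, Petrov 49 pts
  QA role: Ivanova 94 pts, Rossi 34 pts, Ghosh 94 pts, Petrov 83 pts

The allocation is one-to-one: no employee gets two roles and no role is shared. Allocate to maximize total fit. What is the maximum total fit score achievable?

Max total: 350 pts

This is a one-to-one assignment (maximum-weight bipartite matching).
Optimal: Ivanova→Data role (90 pts), Rossi→Design role (84 pts), Ghosh→QA role (94 pts), Petrov→Lead role (82 pts) — total 90+84+94+82 = 350 pts.
Row-greedy (each employee in turn takes its best remaining role) gives 298 pts, worse by 52.
Next-best assignment: Ivanova→Data role, Rossi→Lead role, Ghosh→Design role, Petrov→QA role = 324 pts.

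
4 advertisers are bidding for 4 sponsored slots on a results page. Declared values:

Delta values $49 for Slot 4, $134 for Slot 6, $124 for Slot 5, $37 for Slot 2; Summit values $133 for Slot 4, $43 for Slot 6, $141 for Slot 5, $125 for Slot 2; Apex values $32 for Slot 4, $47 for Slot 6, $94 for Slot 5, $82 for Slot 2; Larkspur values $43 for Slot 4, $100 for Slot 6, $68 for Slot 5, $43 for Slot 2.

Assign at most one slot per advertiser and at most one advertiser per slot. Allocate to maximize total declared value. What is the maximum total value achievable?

Maximum total: $439

Optimal: Delta→Slot 5 ($124), Summit→Slot 4 ($133), Apex→Slot 2 ($82), Larkspur→Slot 6 ($100) — total 124+133+82+100 = $439.
Column-greedy (each slot in turn goes to its best remaining advertiser) gives $404, worse by 35.
Next-best assignment: Delta→Slot 6, Summit→Slot 4, Apex→Slot 2, Larkspur→Slot 5 = $417.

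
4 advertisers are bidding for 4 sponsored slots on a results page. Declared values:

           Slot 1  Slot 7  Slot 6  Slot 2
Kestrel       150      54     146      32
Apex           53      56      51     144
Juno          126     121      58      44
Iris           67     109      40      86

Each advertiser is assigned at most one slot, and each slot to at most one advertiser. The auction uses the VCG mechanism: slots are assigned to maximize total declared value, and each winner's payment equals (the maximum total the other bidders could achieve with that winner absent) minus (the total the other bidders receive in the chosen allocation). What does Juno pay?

Efficient allocation: Kestrel→Slot 6 ($146), Apex→Slot 2 ($144), Juno→Slot 1 ($126), Iris→Slot 7 ($109); total welfare W = $525.
Juno receives Slot 1 at value $126, so the others get W − 126 = $399.
Without Juno: best allocation of the remaining 3 bidders over all 4 slots is Kestrel→Slot 1 ($150), Apex→Slot 2 ($144), Iris→Slot 7 ($109), total $403.
VCG payment = (others' best without Juno) − (others' welfare with Juno) = 403 − 399 = $4.

Juno pays $4.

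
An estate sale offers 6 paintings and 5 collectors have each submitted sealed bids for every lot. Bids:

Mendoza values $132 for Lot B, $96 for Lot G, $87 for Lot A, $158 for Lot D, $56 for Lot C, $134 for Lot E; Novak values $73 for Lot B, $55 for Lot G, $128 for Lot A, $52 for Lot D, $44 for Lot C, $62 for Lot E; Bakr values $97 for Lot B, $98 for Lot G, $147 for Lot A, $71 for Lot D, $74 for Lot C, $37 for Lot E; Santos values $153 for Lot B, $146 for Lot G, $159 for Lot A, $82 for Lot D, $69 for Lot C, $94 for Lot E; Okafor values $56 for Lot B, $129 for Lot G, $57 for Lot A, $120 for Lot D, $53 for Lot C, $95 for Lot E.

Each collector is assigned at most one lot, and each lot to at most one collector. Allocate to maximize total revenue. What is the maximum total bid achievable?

Maximum total: $649

This is a one-to-one assignment (maximum-weight bipartite matching).
Optimal: Mendoza→Lot D ($158), Novak→Lot E ($62), Bakr→Lot A ($147), Santos→Lot B ($153), Okafor→Lot G ($129) — total 158+62+147+153+129 = $649.
Column-greedy (each lot in turn goes to its best remaining collector) gives $631, worse by 18.
Next-best assignment: Mendoza→Lot D, Novak→Lot A, Bakr→Lot C, Santos→Lot B, Okafor→Lot G = $642.
Checked against all permutations: $649 is optimal.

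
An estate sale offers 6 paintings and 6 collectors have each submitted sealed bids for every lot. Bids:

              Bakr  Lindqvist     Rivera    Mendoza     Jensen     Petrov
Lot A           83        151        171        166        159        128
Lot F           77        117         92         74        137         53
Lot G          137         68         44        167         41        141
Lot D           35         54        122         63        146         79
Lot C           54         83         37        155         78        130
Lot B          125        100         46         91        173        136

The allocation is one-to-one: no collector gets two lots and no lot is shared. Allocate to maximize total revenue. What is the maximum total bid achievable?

Treat this as an assignment problem: match each collector to one lot.
Optimal: Bakr→Lot G ($137), Lindqvist→Lot F ($117), Rivera→Lot A ($171), Mendoza→Lot C ($155), Jensen→Lot D ($146), Petrov→Lot B ($136) — total 137+117+171+155+146+136 = $862.
Column-greedy (each lot in turn goes to its best remaining collector) gives $762, worse by 100.
No other one-to-one assignment exceeds $862.

Max total: $862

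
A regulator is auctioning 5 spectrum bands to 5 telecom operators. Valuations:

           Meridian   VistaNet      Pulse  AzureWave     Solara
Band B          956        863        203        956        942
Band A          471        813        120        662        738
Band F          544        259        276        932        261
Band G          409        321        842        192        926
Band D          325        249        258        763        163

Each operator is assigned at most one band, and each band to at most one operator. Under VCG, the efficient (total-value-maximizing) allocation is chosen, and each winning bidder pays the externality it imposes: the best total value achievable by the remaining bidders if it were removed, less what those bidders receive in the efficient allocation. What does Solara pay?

Efficient allocation: Meridian→Band F ($544M), VistaNet→Band A ($813M), Pulse→Band G ($842M), AzureWave→Band D ($763M), Solara→Band B ($942M); total welfare W = $3904M.
Solara receives Band B at value $942M, so the others get W − 942 = $2962M.
Without Solara: best allocation of the remaining 4 bidders over all 5 bands is Meridian→Band B ($956M), VistaNet→Band A ($813M), Pulse→Band G ($842M), AzureWave→Band F ($932M), total $3543M.
VCG payment = (others' best without Solara) − (others' welfare with Solara) = 3543 − 2962 = $581M.

Solara pays $581M.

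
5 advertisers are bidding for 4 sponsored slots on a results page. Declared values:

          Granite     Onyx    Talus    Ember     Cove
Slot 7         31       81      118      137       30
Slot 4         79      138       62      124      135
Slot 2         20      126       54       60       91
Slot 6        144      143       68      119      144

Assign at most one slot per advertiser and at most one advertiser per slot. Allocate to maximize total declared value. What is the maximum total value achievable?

Max total: $542

Optimal: Ember→Slot 7 ($137), Cove→Slot 4 ($135), Onyx→Slot 2 ($126), Granite→Slot 6 ($144) — total 137+135+126+144 = $542.
Max-entry greedy (repeatedly take the single best remaining cell) gives $510, worse by 32.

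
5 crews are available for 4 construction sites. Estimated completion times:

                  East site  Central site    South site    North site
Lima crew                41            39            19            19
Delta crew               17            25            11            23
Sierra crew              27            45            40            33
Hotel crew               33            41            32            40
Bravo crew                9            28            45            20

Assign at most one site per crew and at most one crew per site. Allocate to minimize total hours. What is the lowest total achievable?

Optimal: Bravo crew→East site (9 hours), Hotel crew→Central site (41 hours), Delta crew→South site (11 hours), Lima crew→North site (19 hours) — total 9+41+11+19 = 80 hours.
Column-greedy (each site in turn goes to its cheapest remaining crew) gives 86 hours, worse by 6.
No other one-to-one assignment undercuts 80 hours.

Minimum total: 80 hours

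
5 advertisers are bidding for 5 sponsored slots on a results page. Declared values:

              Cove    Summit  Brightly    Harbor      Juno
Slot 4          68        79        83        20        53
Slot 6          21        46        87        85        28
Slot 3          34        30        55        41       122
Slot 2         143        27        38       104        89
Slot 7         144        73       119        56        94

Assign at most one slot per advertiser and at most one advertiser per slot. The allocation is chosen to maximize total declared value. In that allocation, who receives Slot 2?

This is the linear assignment problem.
Optimal: Cove→Slot 2 ($143), Summit→Slot 4 ($79), Brightly→Slot 7 ($119), Harbor→Slot 6 ($85), Juno→Slot 3 ($122) — total 143+79+119+85+122 = $548.
Column-greedy (each slot in turn goes to its best remaining advertiser) gives $506, worse by 42.
Every other assignment is strictly worse.
Cove's own top slot is Slot 7 ($144), but forcing Cove→Slot 7 and reassigning the rest optimally gives only $536 — worse by 12.

Cove receives Slot 2.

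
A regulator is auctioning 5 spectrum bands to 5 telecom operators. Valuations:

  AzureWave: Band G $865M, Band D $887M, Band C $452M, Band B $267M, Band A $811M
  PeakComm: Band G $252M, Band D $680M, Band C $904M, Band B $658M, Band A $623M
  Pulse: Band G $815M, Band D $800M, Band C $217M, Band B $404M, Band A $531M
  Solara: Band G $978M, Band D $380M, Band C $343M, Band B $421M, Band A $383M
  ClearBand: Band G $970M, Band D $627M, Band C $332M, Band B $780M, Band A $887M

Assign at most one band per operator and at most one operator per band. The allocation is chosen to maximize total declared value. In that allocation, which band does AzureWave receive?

Optimal: AzureWave→Band A ($811M), PeakComm→Band C ($904M), Pulse→Band D ($800M), Solara→Band G ($978M), ClearBand→Band B ($780M) — total 811+904+800+978+780 = $4273M.
Row-greedy (each operator in turn takes its best remaining band) gives $3914M, worse by 359.
Next-best assignment: AzureWave→Band D, PeakComm→Band C, Pulse→Band A, Solara→Band G, ClearBand→Band B = $4080M.
Every other assignment is strictly worse.
AzureWave's own top band is Band D ($887M), but forcing AzureWave→Band D and reassigning the rest optimally gives only $4080M — worse by 193.

AzureWave receives Band A.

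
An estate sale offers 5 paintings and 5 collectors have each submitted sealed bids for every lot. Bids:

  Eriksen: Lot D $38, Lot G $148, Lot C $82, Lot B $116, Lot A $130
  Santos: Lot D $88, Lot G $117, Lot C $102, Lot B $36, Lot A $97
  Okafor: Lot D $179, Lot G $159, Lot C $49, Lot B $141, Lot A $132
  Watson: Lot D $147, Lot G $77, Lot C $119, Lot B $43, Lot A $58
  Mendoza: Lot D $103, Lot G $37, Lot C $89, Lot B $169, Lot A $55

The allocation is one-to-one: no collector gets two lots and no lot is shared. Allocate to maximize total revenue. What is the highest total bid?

Maximum total: $714

Treat this as an assignment problem: match each collector to one lot.
Optimal: Eriksen→Lot A ($130), Santos→Lot G ($117), Okafor→Lot D ($179), Watson→Lot C ($119), Mendoza→Lot B ($169) — total 130+117+179+119+169 = $714.
Row-greedy (each collector in turn takes its best remaining lot) gives $656, worse by 58.
Next-best assignment: Eriksen→Lot G, Santos→Lot A, Okafor→Lot D, Watson→Lot C, Mendoza→Lot B = $712.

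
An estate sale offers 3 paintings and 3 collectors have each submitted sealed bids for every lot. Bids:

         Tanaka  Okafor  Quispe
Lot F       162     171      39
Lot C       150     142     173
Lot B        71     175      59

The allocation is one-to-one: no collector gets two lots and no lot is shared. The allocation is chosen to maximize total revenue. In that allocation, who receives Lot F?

Tanaka receives Lot F.

This is the linear assignment problem.
Optimal: Tanaka→Lot F ($162), Okafor→Lot B ($175), Quispe→Lot C ($173) — total 162+175+173 = $510.
Column-greedy (each lot in turn goes to its best remaining collector) gives $415, worse by 95.
Next-best assignment: Tanaka→Lot B, Okafor→Lot F, Quispe→Lot C = $415.
No other one-to-one assignment exceeds $510.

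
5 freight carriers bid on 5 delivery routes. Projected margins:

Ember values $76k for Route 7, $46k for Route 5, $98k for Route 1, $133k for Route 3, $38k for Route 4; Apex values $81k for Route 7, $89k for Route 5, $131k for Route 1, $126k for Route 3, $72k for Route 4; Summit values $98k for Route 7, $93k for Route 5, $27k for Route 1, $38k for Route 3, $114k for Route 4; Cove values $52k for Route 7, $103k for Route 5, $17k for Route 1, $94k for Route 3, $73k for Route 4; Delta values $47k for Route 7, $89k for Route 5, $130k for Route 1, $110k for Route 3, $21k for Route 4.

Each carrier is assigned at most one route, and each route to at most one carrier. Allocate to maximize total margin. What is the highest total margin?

Max total: $561k

Optimal: Ember→Route 3 ($133k), Apex→Route 7 ($81k), Summit→Route 4 ($114k), Cove→Route 5 ($103k), Delta→Route 1 ($130k) — total 133+81+114+103+130 = $561k.
Max-entry greedy (repeatedly take the single best remaining cell) gives $528k, worse by 33.
Next-best assignment: Ember→Route 7, Apex→Route 3, Summit→Route 4, Cove→Route 5, Delta→Route 1 = $549k.
Checked against all permutations: $561k is optimal.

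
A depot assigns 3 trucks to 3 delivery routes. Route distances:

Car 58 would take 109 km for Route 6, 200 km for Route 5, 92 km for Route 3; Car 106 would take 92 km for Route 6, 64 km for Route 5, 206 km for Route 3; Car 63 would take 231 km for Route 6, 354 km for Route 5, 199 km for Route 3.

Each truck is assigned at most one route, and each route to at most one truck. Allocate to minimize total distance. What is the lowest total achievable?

Treat this as an assignment problem: match each truck to one route.
Optimal: Car 58→Route 6 (109 km), Car 106→Route 5 (64 km), Car 63→Route 3 (199 km) — total 109+64+199 = 372 km.
Row-greedy (each truck in turn takes its cheapest remaining route) gives 387 km, worse by 15.

Minimum total: 372 km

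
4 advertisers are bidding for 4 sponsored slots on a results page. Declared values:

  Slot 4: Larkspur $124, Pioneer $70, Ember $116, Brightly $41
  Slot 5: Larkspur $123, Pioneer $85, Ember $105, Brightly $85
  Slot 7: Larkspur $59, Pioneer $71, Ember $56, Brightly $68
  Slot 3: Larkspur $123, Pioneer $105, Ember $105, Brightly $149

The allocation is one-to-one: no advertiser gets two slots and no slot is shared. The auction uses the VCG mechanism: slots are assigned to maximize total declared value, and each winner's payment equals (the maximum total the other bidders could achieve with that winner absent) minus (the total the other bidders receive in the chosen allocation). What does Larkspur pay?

Larkspur pays $14.

Efficient allocation: Larkspur→Slot 5 ($123), Pioneer→Slot 7 ($71), Ember→Slot 4 ($116), Brightly→Slot 3 ($149); total welfare W = $459.
Larkspur receives Slot 5 at value $123, so the others get W − 123 = $336.
Without Larkspur: best allocation of the remaining 3 bidders over all 4 slots is Pioneer→Slot 5 ($85), Ember→Slot 4 ($116), Brightly→Slot 3 ($149), total $350.
VCG payment = (others' best without Larkspur) − (others' welfare with Larkspur) = 350 − 336 = $14.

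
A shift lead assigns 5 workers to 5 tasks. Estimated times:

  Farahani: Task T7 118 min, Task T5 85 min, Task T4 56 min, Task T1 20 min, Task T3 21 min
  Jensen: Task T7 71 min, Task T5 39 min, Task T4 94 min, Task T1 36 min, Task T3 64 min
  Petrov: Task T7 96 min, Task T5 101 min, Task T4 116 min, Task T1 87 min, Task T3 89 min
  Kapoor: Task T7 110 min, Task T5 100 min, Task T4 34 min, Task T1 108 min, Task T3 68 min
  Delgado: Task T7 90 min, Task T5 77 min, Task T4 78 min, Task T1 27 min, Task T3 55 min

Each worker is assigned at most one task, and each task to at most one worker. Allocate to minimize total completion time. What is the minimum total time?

Treat this as an assignment problem: match each worker to one task.
Optimal: Farahani→Task T3 (21 min), Jensen→Task T5 (39 min), Petrov→Task T7 (96 min), Kapoor→Task T4 (34 min), Delgado→Task T1 (27 min) — total 21+39+96+34+27 = 217 min.
Row-greedy (each worker in turn takes its cheapest remaining task) gives 272 min, worse by 55.
Next-best assignment: Farahani→Task T1, Jensen→Task T5, Petrov→Task T7, Kapoor→Task T4, Delgado→Task T3 = 244 min.
Checked against all permutations: 217 min is optimal.

Minimum total: 217 min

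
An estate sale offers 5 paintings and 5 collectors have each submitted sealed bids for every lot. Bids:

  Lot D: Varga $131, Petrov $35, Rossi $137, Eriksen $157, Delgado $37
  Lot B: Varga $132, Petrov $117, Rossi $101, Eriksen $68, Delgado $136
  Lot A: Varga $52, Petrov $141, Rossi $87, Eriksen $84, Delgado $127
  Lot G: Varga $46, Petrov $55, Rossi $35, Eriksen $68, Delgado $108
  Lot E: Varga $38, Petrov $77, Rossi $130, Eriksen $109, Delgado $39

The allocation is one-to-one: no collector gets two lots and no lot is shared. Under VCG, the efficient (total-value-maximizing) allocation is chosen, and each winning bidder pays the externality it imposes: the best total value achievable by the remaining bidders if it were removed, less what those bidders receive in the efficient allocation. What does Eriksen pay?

Efficient allocation: Varga→Lot B ($132), Petrov→Lot A ($141), Rossi→Lot E ($130), Eriksen→Lot D ($157), Delgado→Lot G ($108); total welfare W = $668.
Eriksen receives Lot D at value $157, so the others get W − 157 = $511.
Without Eriksen: best allocation of the remaining 4 bidders over all 5 lots is Varga→Lot D ($131), Petrov→Lot A ($141), Rossi→Lot E ($130), Delgado→Lot B ($136), total $538.
VCG payment = (others' best without Eriksen) − (others' welfare with Eriksen) = 538 − 511 = $27.

Eriksen pays $27.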